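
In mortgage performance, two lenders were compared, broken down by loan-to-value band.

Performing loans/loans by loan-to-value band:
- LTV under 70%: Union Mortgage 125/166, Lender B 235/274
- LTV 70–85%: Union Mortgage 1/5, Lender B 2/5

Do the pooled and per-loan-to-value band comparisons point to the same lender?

LTV under 70%: Union Mortgage 125/166 = 75.3%, Lender B 235/274 = 85.8% → Lender B
LTV 70–85%: Union Mortgage 1/5 = 20.0%, Lender B 2/5 = 40.0% → Lender B
Overall: Union Mortgage 126/171 = 73.7%, Lender B 237/279 = 84.9% → Lender B
Lender B wins overall and in every loan-to-value group — no reversal.

Yes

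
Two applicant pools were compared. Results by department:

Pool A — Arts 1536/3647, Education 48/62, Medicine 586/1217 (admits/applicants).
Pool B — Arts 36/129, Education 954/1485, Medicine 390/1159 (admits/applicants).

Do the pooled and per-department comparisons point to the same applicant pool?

No

Arts: Pool A 1536/3647 = 42.1%, Pool B 36/129 = 27.9% → Pool A
Education: Pool A 48/62 = 77.4%, Pool B 954/1485 = 64.2% → Pool A
Medicine: Pool A 586/1217 = 48.2%, Pool B 390/1159 = 33.6% → Pool A
Overall: Pool A 2170/4926 = 44.1%, Pool B 1380/2773 = 49.8% → Pool B
Pool A wins each department group but Pool B wins overall — the comparison reverses. Pool A's applicants skew toward Arts, which has a lower base rate.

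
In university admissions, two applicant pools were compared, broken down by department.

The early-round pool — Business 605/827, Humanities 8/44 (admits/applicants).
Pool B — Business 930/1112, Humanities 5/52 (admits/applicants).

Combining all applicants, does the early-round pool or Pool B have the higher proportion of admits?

Business: the early-round pool 605/827 = 73.2%, Pool B 930/1112 = 83.6% → Pool B
Humanities: the early-round pool 8/44 = 18.2%, Pool B 5/52 = 9.6% → the early-round pool
Overall: the early-round pool 613/871 = 70.4%, Pool B 935/1164 = 80.3% → Pool B
(Neither sweeps every department group, but Pool B has the higher pooled rate.)

Pool B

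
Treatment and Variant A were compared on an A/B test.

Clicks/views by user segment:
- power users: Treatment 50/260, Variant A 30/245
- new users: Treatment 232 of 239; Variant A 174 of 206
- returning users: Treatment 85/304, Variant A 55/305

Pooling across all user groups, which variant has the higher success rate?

Treatment

Power users: Treatment 50/260 = 19.2%, Variant A 30/245 = 12.2% → Treatment
New users: Treatment 232/239 = 97.1%, Variant A 174/206 = 84.5% → Treatment
Returning users: Treatment 85/304 = 28.0%, Variant A 55/305 = 18.0% → Treatment
Overall: Treatment 367/803 = 45.7%, Variant A 259/756 = 34.3% → Treatment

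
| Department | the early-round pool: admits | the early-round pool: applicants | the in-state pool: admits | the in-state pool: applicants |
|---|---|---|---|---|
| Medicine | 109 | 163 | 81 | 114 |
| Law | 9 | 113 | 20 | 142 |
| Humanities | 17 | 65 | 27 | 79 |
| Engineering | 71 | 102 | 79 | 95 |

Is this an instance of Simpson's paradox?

Medicine: the early-round pool 109/163 = 66.9%, the in-state pool 81/114 = 71.1% → the in-state pool
Law: the early-round pool 9/113 = 8.0%, the in-state pool 20/142 = 14.1% → the in-state pool
Humanities: the early-round pool 17/65 = 26.2%, the in-state pool 27/79 = 34.2% → the in-state pool
Engineering: the early-round pool 71/102 = 69.6%, the in-state pool 79/95 = 83.2% → the in-state pool
Overall: the early-round pool 206/443 = 46.5%, the in-state pool 207/430 = 48.1% → the in-state pool
The in-state pool wins overall and in every department group — no reversal.

No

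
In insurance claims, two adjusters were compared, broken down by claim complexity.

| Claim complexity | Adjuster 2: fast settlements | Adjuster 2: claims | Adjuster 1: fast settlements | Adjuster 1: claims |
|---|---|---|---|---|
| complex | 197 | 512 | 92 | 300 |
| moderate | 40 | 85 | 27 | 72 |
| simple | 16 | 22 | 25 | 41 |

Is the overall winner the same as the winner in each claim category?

Complex: Adjuster 2 197/512 = 38.5%, Adjuster 1 92/300 = 30.7% → Adjuster 2
Moderate: Adjuster 2 40/85 = 47.1%, Adjuster 1 27/72 = 37.5% → Adjuster 2
Simple: Adjuster 2 16/22 = 72.7%, Adjuster 1 25/41 = 61.0% → Adjuster 2
Overall: Adjuster 2 253/619 = 40.9%, Adjuster 1 144/413 = 34.9% → Adjuster 2
Adjuster 2 wins overall and in every claim group — no reversal.

Yes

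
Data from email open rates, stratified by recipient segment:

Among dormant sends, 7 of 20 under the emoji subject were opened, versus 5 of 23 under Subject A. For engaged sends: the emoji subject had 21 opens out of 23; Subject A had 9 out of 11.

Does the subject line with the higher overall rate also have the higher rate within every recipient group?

Dormant: the emoji subject 7/20 = 35.0%, Subject A 5/23 = 21.7% → the emoji subject
Engaged: the emoji subject 21/23 = 91.3%, Subject A 9/11 = 81.8% → the emoji subject
Overall: the emoji subject 28/43 = 65.1%, Subject A 14/34 = 41.2% → the emoji subject
The emoji subject wins overall and in every recipient group — no reversal.

Yes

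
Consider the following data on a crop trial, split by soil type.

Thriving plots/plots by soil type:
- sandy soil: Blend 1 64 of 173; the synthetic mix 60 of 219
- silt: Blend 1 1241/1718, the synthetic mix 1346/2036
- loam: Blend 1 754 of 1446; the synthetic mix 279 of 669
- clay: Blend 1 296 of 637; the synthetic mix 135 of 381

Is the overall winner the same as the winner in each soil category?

Yes

Sandy soil: Blend 1 64/173 = 37.0%, the synthetic mix 60/219 = 27.4% → Blend 1
Silt: Blend 1 1241/1718 = 72.2%, the synthetic mix 1346/2036 = 66.1% → Blend 1
Loam: Blend 1 754/1446 = 52.1%, the synthetic mix 279/669 = 41.7% → Blend 1
Clay: Blend 1 296/637 = 46.5%, the synthetic mix 135/381 = 35.4% → Blend 1
Overall: Blend 1 2355/3974 = 59.3%, the synthetic mix 1820/3305 = 55.1% → Blend 1
Blend 1 wins overall and in every soil group — no reversal.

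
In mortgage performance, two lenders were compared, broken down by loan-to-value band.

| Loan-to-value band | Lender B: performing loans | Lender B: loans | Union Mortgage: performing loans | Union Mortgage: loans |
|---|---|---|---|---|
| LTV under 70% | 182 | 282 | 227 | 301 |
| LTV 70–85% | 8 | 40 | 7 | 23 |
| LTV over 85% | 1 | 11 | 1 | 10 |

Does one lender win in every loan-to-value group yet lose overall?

No

LTV under 70%: Lender B 182/282 = 64.5%, Union Mortgage 227/301 = 75.4% → Union Mortgage
LTV 70–85%: Lender B 8/40 = 20.0%, Union Mortgage 7/23 = 30.4% → Union Mortgage
LTV over 85%: Lender B 1/11 = 9.1%, Union Mortgage 1/10 = 10.0% → Union Mortgage
Overall: Lender B 191/333 = 57.4%, Union Mortgage 235/334 = 70.4% → Union Mortgage
Union Mortgage wins overall and in every loan-to-value group — no reversal.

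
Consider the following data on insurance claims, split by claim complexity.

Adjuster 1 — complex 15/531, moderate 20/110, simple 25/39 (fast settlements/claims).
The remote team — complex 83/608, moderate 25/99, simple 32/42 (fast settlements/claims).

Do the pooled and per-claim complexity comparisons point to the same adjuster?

Yes

Complex: Adjuster 1 15/531 = 2.8%, the remote team 83/608 = 13.7% → the remote team
Moderate: Adjuster 1 20/110 = 18.2%, the remote team 25/99 = 25.3% → the remote team
Simple: Adjuster 1 25/39 = 64.1%, the remote team 32/42 = 76.2% → the remote team
Overall: Adjuster 1 60/680 = 8.8%, the remote team 140/749 = 18.7% → the remote team
The remote team wins overall and in every claim group — no reversal.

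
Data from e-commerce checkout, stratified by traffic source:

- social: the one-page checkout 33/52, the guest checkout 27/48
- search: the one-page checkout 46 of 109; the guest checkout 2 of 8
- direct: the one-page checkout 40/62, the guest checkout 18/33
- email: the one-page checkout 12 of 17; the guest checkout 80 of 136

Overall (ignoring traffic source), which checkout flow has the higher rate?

Social: the one-page checkout 33/52 = 63.5%, the guest checkout 27/48 = 56.2% → the one-page checkout
Search: the one-page checkout 46/109 = 42.2%, the guest checkout 2/8 = 25.0% → the one-page checkout
Direct: the one-page checkout 40/62 = 64.5%, the guest checkout 18/33 = 54.5% → the one-page checkout
Email: the one-page checkout 12/17 = 70.6%, the guest checkout 80/136 = 58.8% → the one-page checkout
Overall: the one-page checkout 131/240 = 54.6%, the guest checkout 127/225 = 56.4% → the guest checkout
(The one-page checkout wins every traffic group but the guest checkout wins overall — the one-page checkout's sessions skew toward the low-rate search group.)

the guest checkout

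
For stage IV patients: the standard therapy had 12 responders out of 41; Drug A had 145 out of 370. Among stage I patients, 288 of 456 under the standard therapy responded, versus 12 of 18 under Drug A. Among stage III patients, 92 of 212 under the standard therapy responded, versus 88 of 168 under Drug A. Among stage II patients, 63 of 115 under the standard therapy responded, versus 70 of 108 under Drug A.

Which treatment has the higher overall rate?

Stage IV: the standard therapy 12/41 = 29.3%, Drug A 145/370 = 39.2% → Drug A
Stage I: the standard therapy 288/456 = 63.2%, Drug A 12/18 = 66.7% → Drug A
Stage III: the standard therapy 92/212 = 43.4%, Drug A 88/168 = 52.4% → Drug A
Stage II: the standard therapy 63/115 = 54.8%, Drug A 70/108 = 64.8% → Drug A
Overall: the standard therapy 455/824 = 55.2%, Drug A 315/664 = 47.4% → the standard therapy
(Drug A wins every disease group but the standard therapy wins overall — Drug A's patients skew toward the low-rate stage IV group.)

the standard therapy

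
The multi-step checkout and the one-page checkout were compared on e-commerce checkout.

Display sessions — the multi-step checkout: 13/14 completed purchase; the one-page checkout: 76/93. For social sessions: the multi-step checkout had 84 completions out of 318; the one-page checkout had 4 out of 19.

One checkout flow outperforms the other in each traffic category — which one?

the multi-step checkout

Display: the multi-step checkout 13/14 = 92.9%, the one-page checkout 76/93 = 81.7% → the multi-step checkout
Social: the multi-step checkout 84/318 = 26.4%, the one-page checkout 4/19 = 21.1% → the multi-step checkout
The multi-step checkout has the higher rate in both groups.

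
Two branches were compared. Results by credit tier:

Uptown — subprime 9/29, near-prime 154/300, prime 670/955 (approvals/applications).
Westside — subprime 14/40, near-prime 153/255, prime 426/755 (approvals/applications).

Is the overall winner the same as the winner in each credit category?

Subprime: Uptown 9/29 = 31.0%, Westside 14/40 = 35.0% → Westside
Near-prime: Uptown 154/300 = 51.3%, Westside 153/255 = 60.0% → Westside
Prime: Uptown 670/955 = 70.2%, Westside 426/755 = 56.4% → Uptown
Overall: Uptown 833/1284 = 64.9%, Westside 593/1050 = 56.5% → Uptown
Neither sweeps: Uptown wins 1 of 3 groups, Westside wins 2. Uptown wins overall but not every group — no Simpson reversal.

No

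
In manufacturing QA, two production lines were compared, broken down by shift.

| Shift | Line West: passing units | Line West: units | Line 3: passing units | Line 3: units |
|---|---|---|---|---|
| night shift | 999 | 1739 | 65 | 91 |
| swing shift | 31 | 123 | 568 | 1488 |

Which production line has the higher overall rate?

Line West

Night shift: Line West 999/1739 = 57.4%, Line 3 65/91 = 71.4% → Line 3
Swing shift: Line West 31/123 = 25.2%, Line 3 568/1488 = 38.2% → Line 3
Overall: Line West 1030/1862 = 55.3%, Line 3 633/1579 = 40.1% → Line West
(Line 3 wins every shift group but Line West wins overall — Line 3's units skew toward the low-rate swing shift group.)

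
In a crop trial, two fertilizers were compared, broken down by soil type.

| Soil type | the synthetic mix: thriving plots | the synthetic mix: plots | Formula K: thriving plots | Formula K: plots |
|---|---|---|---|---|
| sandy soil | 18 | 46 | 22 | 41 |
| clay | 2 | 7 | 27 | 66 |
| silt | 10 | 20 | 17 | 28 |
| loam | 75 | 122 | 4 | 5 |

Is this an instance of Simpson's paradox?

Yes

Sandy soil: the synthetic mix 18/46 = 39.1%, Formula K 22/41 = 53.7% → Formula K
Clay: the synthetic mix 2/7 = 28.6%, Formula K 27/66 = 40.9% → Formula K
Silt: the synthetic mix 10/20 = 50.0%, Formula K 17/28 = 60.7% → Formula K
Loam: the synthetic mix 75/122 = 61.5%, Formula K 4/5 = 80.0% → Formula K
Overall: the synthetic mix 105/195 = 53.8%, Formula K 70/140 = 50.0% → the synthetic mix
Formula K wins each soil group but the synthetic mix wins overall — the comparison reverses. Formula K's plots skew toward clay, which has a lower base rate.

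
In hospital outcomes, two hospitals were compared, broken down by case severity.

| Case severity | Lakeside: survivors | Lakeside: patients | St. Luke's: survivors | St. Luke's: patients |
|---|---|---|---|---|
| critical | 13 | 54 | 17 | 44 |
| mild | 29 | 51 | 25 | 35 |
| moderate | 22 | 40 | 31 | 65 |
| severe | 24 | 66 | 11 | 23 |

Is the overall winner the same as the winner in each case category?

Critical: Lakeside 13/54 = 24.1%, St. Luke's 17/44 = 38.6% → St. Luke's
Mild: Lakeside 29/51 = 56.9%, St. Luke's 25/35 = 71.4% → St. Luke's
Moderate: Lakeside 22/40 = 55.0%, St. Luke's 31/65 = 47.7% → Lakeside
Severe: Lakeside 24/66 = 36.4%, St. Luke's 11/23 = 47.8% → St. Luke's
Overall: Lakeside 88/211 = 41.7%, St. Luke's 84/167 = 50.3% → St. Luke's
Neither sweeps: Lakeside wins 1 of 4 groups, St. Luke's wins 3. St. Luke's wins overall but not every group — no Simpson reversal.

No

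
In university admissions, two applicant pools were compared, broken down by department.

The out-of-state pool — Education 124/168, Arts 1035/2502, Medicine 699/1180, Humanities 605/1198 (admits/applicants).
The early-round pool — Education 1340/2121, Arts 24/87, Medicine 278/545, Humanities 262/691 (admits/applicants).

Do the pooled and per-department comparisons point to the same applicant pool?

No

Education: the out-of-state pool 124/168 = 73.8%, the early-round pool 1340/2121 = 63.2% → the out-of-state pool
Arts: the out-of-state pool 1035/2502 = 41.4%, the early-round pool 24/87 = 27.6% → the out-of-state pool
Medicine: the out-of-state pool 699/1180 = 59.2%, the early-round pool 278/545 = 51.0% → the out-of-state pool
Humanities: the out-of-state pool 605/1198 = 50.5%, the early-round pool 262/691 = 37.9% → the out-of-state pool
Overall: the out-of-state pool 2463/5048 = 48.8%, the early-round pool 1904/3444 = 55.3% → the early-round pool
The out-of-state pool wins each department group but the early-round pool wins overall — the comparison reverses. The out-of-state pool's applicants skew toward Arts, which has a lower base rate.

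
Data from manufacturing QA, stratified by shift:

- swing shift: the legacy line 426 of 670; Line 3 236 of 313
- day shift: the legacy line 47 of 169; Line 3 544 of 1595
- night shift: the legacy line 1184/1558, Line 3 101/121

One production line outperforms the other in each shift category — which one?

Swing shift: the legacy line 426/670 = 63.6%, Line 3 236/313 = 75.4% → Line 3
Day shift: the legacy line 47/169 = 27.8%, Line 3 544/1595 = 34.1% → Line 3
Night shift: the legacy line 1184/1558 = 76.0%, Line 3 101/121 = 83.5% → Line 3
Line 3 has the higher rate in all 3 groups.

Line 3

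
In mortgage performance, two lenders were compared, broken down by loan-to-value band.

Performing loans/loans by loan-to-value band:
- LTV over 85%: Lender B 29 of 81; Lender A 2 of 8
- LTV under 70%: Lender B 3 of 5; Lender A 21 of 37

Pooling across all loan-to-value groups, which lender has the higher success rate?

Lender A

LTV over 85%: Lender B 29/81 = 35.8%, Lender A 2/8 = 25.0% → Lender B
LTV under 70%: Lender B 3/5 = 60.0%, Lender A 21/37 = 56.8% → Lender B
Overall: Lender B 32/86 = 37.2%, Lender A 23/45 = 51.1% → Lender A
(Lender B wins every loan-to-value group but Lender A wins overall — Lender B's loans skew toward the low-rate LTV over 85% group.)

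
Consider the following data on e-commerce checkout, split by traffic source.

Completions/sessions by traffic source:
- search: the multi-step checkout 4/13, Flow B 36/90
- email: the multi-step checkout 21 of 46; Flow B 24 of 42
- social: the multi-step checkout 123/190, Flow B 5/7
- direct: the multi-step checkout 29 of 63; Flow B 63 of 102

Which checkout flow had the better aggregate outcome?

the multi-step checkout

Search: the multi-step checkout 4/13 = 30.8%, Flow B 36/90 = 40.0% → Flow B
Email: the multi-step checkout 21/46 = 45.7%, Flow B 24/42 = 57.1% → Flow B
Social: the multi-step checkout 123/190 = 64.7%, Flow B 5/7 = 71.4% → Flow B
Direct: the multi-step checkout 29/63 = 46.0%, Flow B 63/102 = 61.8% → Flow B
Overall: the multi-step checkout 177/312 = 56.7%, Flow B 128/241 = 53.1% → the multi-step checkout
(Flow B wins every traffic group but the multi-step checkout wins overall — Flow B's sessions skew toward the low-rate search group.)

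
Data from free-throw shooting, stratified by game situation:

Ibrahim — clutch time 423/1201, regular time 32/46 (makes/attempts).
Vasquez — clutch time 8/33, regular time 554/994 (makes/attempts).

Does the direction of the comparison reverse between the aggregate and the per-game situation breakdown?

Yes

Clutch time: Ibrahim 423/1201 = 35.2%, Vasquez 8/33 = 24.2% → Ibrahim
Regular time: Ibrahim 32/46 = 69.6%, Vasquez 554/994 = 55.7% → Ibrahim
Overall: Ibrahim 455/1247 = 36.5%, Vasquez 562/1027 = 54.7% → Vasquez
Ibrahim wins each game group but Vasquez wins overall — the comparison reverses. Ibrahim's attempts skew toward clutch time, which has a lower base rate.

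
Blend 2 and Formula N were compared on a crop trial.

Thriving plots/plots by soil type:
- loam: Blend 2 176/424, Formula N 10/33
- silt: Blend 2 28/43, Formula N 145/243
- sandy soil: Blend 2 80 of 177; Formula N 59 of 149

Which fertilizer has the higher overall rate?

Loam: Blend 2 176/424 = 41.5%, Formula N 10/33 = 30.3% → Blend 2
Silt: Blend 2 28/43 = 65.1%, Formula N 145/243 = 59.7% → Blend 2
Sandy soil: Blend 2 80/177 = 45.2%, Formula N 59/149 = 39.6% → Blend 2
Overall: Blend 2 284/644 = 44.1%, Formula N 214/425 = 50.4% → Formula N
(Blend 2 wins every soil group but Formula N wins overall — Blend 2's plots skew toward the low-rate loam group.)

Formula N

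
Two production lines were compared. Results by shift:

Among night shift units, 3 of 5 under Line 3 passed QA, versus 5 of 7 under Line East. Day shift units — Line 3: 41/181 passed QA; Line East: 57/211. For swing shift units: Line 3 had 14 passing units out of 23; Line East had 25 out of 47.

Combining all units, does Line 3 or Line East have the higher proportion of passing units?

Line East

Night shift: Line 3 3/5 = 60.0%, Line East 5/7 = 71.4% → Line East
Day shift: Line 3 41/181 = 22.7%, Line East 57/211 = 27.0% → Line East
Swing shift: Line 3 14/23 = 60.9%, Line East 25/47 = 53.2% → Line 3
Overall: Line 3 58/209 = 27.8%, Line East 87/265 = 32.8% → Line East
(Neither sweeps every shift group, but Line East has the higher pooled rate.)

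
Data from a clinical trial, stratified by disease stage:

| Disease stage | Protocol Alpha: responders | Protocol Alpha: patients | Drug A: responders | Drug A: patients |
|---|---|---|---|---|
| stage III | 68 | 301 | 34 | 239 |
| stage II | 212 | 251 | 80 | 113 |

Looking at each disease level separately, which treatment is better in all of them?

Stage III: Protocol Alpha 68/301 = 22.6%, Drug A 34/239 = 14.2% → Protocol Alpha
Stage II: Protocol Alpha 212/251 = 84.5%, Drug A 80/113 = 70.8% → Protocol Alpha
Protocol Alpha has the higher rate in both groups.

Protocol Alpha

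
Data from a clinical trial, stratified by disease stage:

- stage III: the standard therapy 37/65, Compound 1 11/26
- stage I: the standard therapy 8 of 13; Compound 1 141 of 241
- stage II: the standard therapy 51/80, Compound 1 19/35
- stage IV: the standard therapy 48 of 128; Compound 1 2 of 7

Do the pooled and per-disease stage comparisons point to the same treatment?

No

Stage III: the standard therapy 37/65 = 56.9%, Compound 1 11/26 = 42.3% → the standard therapy
Stage I: the standard therapy 8/13 = 61.5%, Compound 1 141/241 = 58.5% → the standard therapy
Stage II: the standard therapy 51/80 = 63.8%, Compound 1 19/35 = 54.3% → the standard therapy
Stage IV: the standard therapy 48/128 = 37.5%, Compound 1 2/7 = 28.6% → the standard therapy
Overall: the standard therapy 144/286 = 50.3%, Compound 1 173/309 = 56.0% → Compound 1
The standard therapy wins each disease group but Compound 1 wins overall — the comparison reverses. The standard therapy's patients skew toward stage IV, which has a lower base rate.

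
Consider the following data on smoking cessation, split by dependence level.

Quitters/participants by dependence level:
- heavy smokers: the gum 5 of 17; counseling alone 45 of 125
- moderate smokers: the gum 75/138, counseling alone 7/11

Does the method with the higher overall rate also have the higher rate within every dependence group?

Heavy smokers: the gum 5/17 = 29.4%, counseling alone 45/125 = 36.0% → counseling alone
Moderate smokers: the gum 75/138 = 54.3%, counseling alone 7/11 = 63.6% → counseling alone
Overall: the gum 80/155 = 51.6%, counseling alone 52/136 = 38.2% → the gum
Counseling alone wins each dependence group but the gum wins overall — the comparison reverses. Counseling alone's participants skew toward heavy smokers, which has a lower base rate.

No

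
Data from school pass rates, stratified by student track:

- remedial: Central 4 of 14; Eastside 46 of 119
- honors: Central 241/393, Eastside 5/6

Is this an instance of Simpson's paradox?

Remedial: Central 4/14 = 28.6%, Eastside 46/119 = 38.7% → Eastside
Honors: Central 241/393 = 61.3%, Eastside 5/6 = 83.3% → Eastside
Overall: Central 245/407 = 60.2%, Eastside 51/125 = 40.8% → Central
Eastside wins each student group but Central wins overall — the comparison reverses. Eastside's students skew toward remedial, which has a lower base rate.

Yes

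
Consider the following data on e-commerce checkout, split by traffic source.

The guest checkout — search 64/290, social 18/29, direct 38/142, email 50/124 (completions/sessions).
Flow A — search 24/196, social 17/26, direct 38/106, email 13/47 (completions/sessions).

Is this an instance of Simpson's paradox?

Search: the guest checkout 64/290 = 22.1%, Flow A 24/196 = 12.2% → the guest checkout
Social: the guest checkout 18/29 = 62.1%, Flow A 17/26 = 65.4% → Flow A
Direct: the guest checkout 38/142 = 26.8%, Flow A 38/106 = 35.8% → Flow A
Email: the guest checkout 50/124 = 40.3%, Flow A 13/47 = 27.7% → the guest checkout
Overall: the guest checkout 170/585 = 29.1%, Flow A 92/375 = 24.5% → the guest checkout
Neither sweeps: the guest checkout wins 2 of 4 groups, Flow A wins 2. The guest checkout wins overall but not every group — no Simpson reversal.

No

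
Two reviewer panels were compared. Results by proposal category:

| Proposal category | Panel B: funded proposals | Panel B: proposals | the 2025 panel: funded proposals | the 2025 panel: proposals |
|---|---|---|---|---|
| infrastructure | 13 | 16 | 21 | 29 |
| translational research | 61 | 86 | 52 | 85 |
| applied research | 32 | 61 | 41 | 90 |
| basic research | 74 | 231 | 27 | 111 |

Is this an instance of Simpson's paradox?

Infrastructure: Panel B 13/16 = 81.2%, the 2025 panel 21/29 = 72.4% → Panel B
Translational research: Panel B 61/86 = 70.9%, the 2025 panel 52/85 = 61.2% → Panel B
Applied research: Panel B 32/61 = 52.5%, the 2025 panel 41/90 = 45.6% → Panel B
Basic research: Panel B 74/231 = 32.0%, the 2025 panel 27/111 = 24.3% → Panel B
Overall: Panel B 180/394 = 45.7%, the 2025 panel 141/315 = 44.8% → Panel B
Panel B wins overall and in every proposal group — no reversal.

No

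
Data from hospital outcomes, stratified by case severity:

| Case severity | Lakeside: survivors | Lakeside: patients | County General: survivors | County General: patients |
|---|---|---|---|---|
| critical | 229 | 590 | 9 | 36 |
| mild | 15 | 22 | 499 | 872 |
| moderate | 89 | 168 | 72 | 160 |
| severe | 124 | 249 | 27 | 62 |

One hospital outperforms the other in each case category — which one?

Critical: Lakeside 229/590 = 38.8%, County General 9/36 = 25.0% → Lakeside
Mild: Lakeside 15/22 = 68.2%, County General 499/872 = 57.2% → Lakeside
Moderate: Lakeside 89/168 = 53.0%, County General 72/160 = 45.0% → Lakeside
Severe: Lakeside 124/249 = 49.8%, County General 27/62 = 43.5% → Lakeside
Lakeside has the higher rate in all 4 groups.

Lakeside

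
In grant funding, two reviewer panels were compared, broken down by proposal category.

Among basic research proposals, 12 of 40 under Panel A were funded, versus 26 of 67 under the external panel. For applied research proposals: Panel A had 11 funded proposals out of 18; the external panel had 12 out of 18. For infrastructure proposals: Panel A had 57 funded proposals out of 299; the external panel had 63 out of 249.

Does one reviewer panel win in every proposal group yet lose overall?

No

Basic research: Panel A 12/40 = 30.0%, the external panel 26/67 = 38.8% → the external panel
Applied research: Panel A 11/18 = 61.1%, the external panel 12/18 = 66.7% → the external panel
Infrastructure: Panel A 57/299 = 19.1%, the external panel 63/249 = 25.3% → the external panel
Overall: Panel A 80/357 = 22.4%, the external panel 101/334 = 30.2% → the external panel
The external panel wins overall and in every proposal group — no reversal.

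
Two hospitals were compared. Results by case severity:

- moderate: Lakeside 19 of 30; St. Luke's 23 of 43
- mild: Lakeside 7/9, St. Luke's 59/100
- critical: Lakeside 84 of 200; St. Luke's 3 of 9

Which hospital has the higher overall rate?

St. Luke's

Moderate: Lakeside 19/30 = 63.3%, St. Luke's 23/43 = 53.5% → Lakeside
Mild: Lakeside 7/9 = 77.8%, St. Luke's 59/100 = 59.0% → Lakeside
Critical: Lakeside 84/200 = 42.0%, St. Luke's 3/9 = 33.3% → Lakeside
Overall: Lakeside 110/239 = 46.0%, St. Luke's 85/152 = 55.9% → St. Luke's
(Lakeside wins every case group but St. Luke's wins overall — Lakeside's patients skew toward the low-rate critical group.)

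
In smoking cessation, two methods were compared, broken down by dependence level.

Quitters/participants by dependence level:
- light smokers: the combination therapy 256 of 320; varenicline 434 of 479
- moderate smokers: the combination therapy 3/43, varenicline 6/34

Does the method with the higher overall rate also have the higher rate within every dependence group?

Light smokers: the combination therapy 256/320 = 80.0%, varenicline 434/479 = 90.6% → varenicline
Moderate smokers: the combination therapy 3/43 = 7.0%, varenicline 6/34 = 17.6% → varenicline
Overall: the combination therapy 259/363 = 71.3%, varenicline 440/513 = 85.8% → varenicline
Varenicline wins overall and in every dependence group — no reversal.

Yes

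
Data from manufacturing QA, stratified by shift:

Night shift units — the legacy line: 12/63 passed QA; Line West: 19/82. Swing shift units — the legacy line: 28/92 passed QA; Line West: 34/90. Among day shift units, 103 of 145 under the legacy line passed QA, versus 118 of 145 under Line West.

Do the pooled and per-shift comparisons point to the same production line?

Night shift: the legacy line 12/63 = 19.0%, Line West 19/82 = 23.2% → Line West
Swing shift: the legacy line 28/92 = 30.4%, Line West 34/90 = 37.8% → Line West
Day shift: the legacy line 103/145 = 71.0%, Line West 118/145 = 81.4% → Line West
Overall: the legacy line 143/300 = 47.7%, Line West 171/317 = 53.9% → Line West
Line West wins overall and in every shift group — no reversal.

Yes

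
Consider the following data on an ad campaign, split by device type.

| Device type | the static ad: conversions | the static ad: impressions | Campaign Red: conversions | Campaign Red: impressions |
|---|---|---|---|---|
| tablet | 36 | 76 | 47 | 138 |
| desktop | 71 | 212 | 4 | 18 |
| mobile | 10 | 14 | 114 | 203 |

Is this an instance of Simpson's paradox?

Tablet: the static ad 36/76 = 47.4%, Campaign Red 47/138 = 34.1% → the static ad
Desktop: the static ad 71/212 = 33.5%, Campaign Red 4/18 = 22.2% → the static ad
Mobile: the static ad 10/14 = 71.4%, Campaign Red 114/203 = 56.2% → the static ad
Overall: the static ad 117/302 = 38.7%, Campaign Red 165/359 = 46.0% → Campaign Red
The static ad wins each device group but Campaign Red wins overall — the comparison reverses. The static ad's impressions skew toward desktop, which has a lower base rate.

Yes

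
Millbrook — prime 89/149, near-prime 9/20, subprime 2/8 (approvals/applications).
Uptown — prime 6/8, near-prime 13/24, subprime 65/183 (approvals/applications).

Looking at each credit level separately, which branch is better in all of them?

Uptown

Prime: Millbrook 89/149 = 59.7%, Uptown 6/8 = 75.0% → Uptown
Near-prime: Millbrook 9/20 = 45.0%, Uptown 13/24 = 54.2% → Uptown
Subprime: Millbrook 2/8 = 25.0%, Uptown 65/183 = 35.5% → Uptown
Uptown has the higher rate in all 3 groups.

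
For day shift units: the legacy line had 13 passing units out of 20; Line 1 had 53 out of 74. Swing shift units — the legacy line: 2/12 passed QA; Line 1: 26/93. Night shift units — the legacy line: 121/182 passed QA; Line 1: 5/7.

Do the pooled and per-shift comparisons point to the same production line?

No

Day shift: the legacy line 13/20 = 65.0%, Line 1 53/74 = 71.6% → Line 1
Swing shift: the legacy line 2/12 = 16.7%, Line 1 26/93 = 28.0% → Line 1
Night shift: the legacy line 121/182 = 66.5%, Line 1 5/7 = 71.4% → Line 1
Overall: the legacy line 136/214 = 63.6%, Line 1 84/174 = 48.3% → the legacy line
Line 1 wins each shift group but the legacy line wins overall — the comparison reverses. Line 1's units skew toward swing shift, which has a lower base rate.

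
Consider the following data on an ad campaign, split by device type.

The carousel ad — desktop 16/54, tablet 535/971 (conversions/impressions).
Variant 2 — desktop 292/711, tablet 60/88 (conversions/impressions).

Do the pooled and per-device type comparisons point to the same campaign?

Desktop: the carousel ad 16/54 = 29.6%, Variant 2 292/711 = 41.1% → Variant 2
Tablet: the carousel ad 535/971 = 55.1%, Variant 2 60/88 = 68.2% → Variant 2
Overall: the carousel ad 551/1025 = 53.8%, Variant 2 352/799 = 44.1% → the carousel ad
Variant 2 wins each device group but the carousel ad wins overall — the comparison reverses. Variant 2's impressions skew toward desktop, which has a lower base rate.

No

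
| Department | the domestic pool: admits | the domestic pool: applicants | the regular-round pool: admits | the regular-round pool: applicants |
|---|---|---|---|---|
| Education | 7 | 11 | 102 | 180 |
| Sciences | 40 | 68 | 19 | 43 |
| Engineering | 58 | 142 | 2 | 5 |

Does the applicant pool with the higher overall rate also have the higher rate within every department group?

Education: the domestic pool 7/11 = 63.6%, the regular-round pool 102/180 = 56.7% → the domestic pool
Sciences: the domestic pool 40/68 = 58.8%, the regular-round pool 19/43 = 44.2% → the domestic pool
Engineering: the domestic pool 58/142 = 40.8%, the regular-round pool 2/5 = 40.0% → the domestic pool
Overall: the domestic pool 105/221 = 47.5%, the regular-round pool 123/228 = 53.9% → the regular-round pool
The domestic pool wins each department group but the regular-round pool wins overall — the comparison reverses. The domestic pool's applicants skew toward Engineering, which has a lower base rate.

No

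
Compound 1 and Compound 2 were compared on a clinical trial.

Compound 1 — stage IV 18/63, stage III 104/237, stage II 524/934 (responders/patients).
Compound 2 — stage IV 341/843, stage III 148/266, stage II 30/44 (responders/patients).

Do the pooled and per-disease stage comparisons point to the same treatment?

No

Stage IV: Compound 1 18/63 = 28.6%, Compound 2 341/843 = 40.5% → Compound 2
Stage III: Compound 1 104/237 = 43.9%, Compound 2 148/266 = 55.6% → Compound 2
Stage II: Compound 1 524/934 = 56.1%, Compound 2 30/44 = 68.2% → Compound 2
Overall: Compound 1 646/1234 = 52.4%, Compound 2 519/1153 = 45.0% → Compound 1
Compound 2 wins each disease group but Compound 1 wins overall — the comparison reverses. Compound 2's patients skew toward stage IV, which has a lower base rate.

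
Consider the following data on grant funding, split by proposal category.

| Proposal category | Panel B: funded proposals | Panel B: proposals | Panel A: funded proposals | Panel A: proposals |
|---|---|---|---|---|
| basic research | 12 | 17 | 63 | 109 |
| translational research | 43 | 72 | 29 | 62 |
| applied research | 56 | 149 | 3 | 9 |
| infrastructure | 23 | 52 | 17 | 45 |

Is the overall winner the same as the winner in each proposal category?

No

Basic research: Panel B 12/17 = 70.6%, Panel A 63/109 = 57.8% → Panel B
Translational research: Panel B 43/72 = 59.7%, Panel A 29/62 = 46.8% → Panel B
Applied research: Panel B 56/149 = 37.6%, Panel A 3/9 = 33.3% → Panel B
Infrastructure: Panel B 23/52 = 44.2%, Panel A 17/45 = 37.8% → Panel B
Overall: Panel B 134/290 = 46.2%, Panel A 112/225 = 49.8% → Panel A
Panel B wins each proposal group but Panel A wins overall — the comparison reverses. Panel B's proposals skew toward applied research, which has a lower base rate.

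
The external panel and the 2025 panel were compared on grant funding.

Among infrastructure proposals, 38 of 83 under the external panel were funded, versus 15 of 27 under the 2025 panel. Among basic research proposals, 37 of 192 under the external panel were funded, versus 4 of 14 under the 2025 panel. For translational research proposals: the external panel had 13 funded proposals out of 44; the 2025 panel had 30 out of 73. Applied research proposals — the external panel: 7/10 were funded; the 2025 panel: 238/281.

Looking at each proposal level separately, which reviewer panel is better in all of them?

Infrastructure: the external panel 38/83 = 45.8%, the 2025 panel 15/27 = 55.6% → the 2025 panel
Basic research: the external panel 37/192 = 19.3%, the 2025 panel 4/14 = 28.6% → the 2025 panel
Translational research: the external panel 13/44 = 29.5%, the 2025 panel 30/73 = 41.1% → the 2025 panel
Applied research: the external panel 7/10 = 70.0%, the 2025 panel 238/281 = 84.7% → the 2025 panel
The 2025 panel has the higher rate in all 4 groups.

the 2025 panel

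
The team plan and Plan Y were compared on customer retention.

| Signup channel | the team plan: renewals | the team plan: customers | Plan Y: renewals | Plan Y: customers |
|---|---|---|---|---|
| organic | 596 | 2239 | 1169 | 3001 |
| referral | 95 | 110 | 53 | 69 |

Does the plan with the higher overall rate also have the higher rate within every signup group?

No

Organic: the team plan 596/2239 = 26.6%, Plan Y 1169/3001 = 39.0% → Plan Y
Referral: the team plan 95/110 = 86.4%, Plan Y 53/69 = 76.8% → the team plan
Overall: the team plan 691/2349 = 29.4%, Plan Y 1222/3070 = 39.8% → Plan Y
Neither sweeps: the team plan wins 1 of 2 groups, Plan Y wins 1. Plan Y wins overall but not every group — no Simpson reversal.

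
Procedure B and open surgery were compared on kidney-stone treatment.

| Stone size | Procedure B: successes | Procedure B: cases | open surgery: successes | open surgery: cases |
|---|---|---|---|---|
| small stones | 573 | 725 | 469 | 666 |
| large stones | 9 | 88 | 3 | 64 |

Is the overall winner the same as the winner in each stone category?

Yes

Small stones: Procedure B 573/725 = 79.0%, open surgery 469/666 = 70.4% → Procedure B
Large stones: Procedure B 9/88 = 10.2%, open surgery 3/64 = 4.7% → Procedure B
Overall: Procedure B 582/813 = 71.6%, open surgery 472/730 = 64.7% → Procedure B
Procedure B wins overall and in every stone group — no reversal.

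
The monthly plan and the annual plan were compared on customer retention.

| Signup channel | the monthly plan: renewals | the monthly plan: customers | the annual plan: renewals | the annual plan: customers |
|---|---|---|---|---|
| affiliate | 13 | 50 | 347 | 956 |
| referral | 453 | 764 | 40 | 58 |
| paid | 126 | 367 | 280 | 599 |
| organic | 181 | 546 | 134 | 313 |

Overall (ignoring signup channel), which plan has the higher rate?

the monthly plan

Affiliate: the monthly plan 13/50 = 26.0%, the annual plan 347/956 = 36.3% → the annual plan
Referral: the monthly plan 453/764 = 59.3%, the annual plan 40/58 = 69.0% → the annual plan
Paid: the monthly plan 126/367 = 34.3%, the annual plan 280/599 = 46.7% → the annual plan
Organic: the monthly plan 181/546 = 33.2%, the annual plan 134/313 = 42.8% → the annual plan
Overall: the monthly plan 773/1727 = 44.8%, the annual plan 801/1926 = 41.6% → the monthly plan
(The annual plan wins every signup group but the monthly plan wins overall — the annual plan's customers skew toward the low-rate affiliate group.)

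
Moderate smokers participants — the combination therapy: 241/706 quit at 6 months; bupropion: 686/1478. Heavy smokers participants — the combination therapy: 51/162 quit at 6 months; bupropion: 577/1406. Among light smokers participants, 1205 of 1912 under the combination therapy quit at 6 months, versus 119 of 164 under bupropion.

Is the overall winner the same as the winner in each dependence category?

Moderate smokers: the combination therapy 241/706 = 34.1%, bupropion 686/1478 = 46.4% → bupropion
Heavy smokers: the combination therapy 51/162 = 31.5%, bupropion 577/1406 = 41.0% → bupropion
Light smokers: the combination therapy 1205/1912 = 63.0%, bupropion 119/164 = 72.6% → bupropion
Overall: the combination therapy 1497/2780 = 53.8%, bupropion 1382/3048 = 45.3% → the combination therapy
Bupropion wins each dependence group but the combination therapy wins overall — the comparison reverses. Bupropion's participants skew toward heavy smokers, which has a lower base rate.

No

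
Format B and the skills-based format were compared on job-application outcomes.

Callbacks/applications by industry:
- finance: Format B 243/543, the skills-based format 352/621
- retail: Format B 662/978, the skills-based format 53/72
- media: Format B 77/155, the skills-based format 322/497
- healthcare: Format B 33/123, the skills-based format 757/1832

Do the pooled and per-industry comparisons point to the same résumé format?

No

Finance: Format B 243/543 = 44.8%, the skills-based format 352/621 = 56.7% → the skills-based format
Retail: Format B 662/978 = 67.7%, the skills-based format 53/72 = 73.6% → the skills-based format
Media: Format B 77/155 = 49.7%, the skills-based format 322/497 = 64.8% → the skills-based format
Healthcare: Format B 33/123 = 26.8%, the skills-based format 757/1832 = 41.3% → the skills-based format
Overall: Format B 1015/1799 = 56.4%, the skills-based format 1484/3022 = 49.1% → Format B
The skills-based format wins each industry group but Format B wins overall — the comparison reverses. The skills-based format's applications skew toward healthcare, which has a lower base rate.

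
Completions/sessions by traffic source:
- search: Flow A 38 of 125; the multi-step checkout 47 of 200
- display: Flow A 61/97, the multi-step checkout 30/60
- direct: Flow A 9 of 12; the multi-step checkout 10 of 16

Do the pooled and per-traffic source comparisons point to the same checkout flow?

Yes

Search: Flow A 38/125 = 30.4%, the multi-step checkout 47/200 = 23.5% → Flow A
Display: Flow A 61/97 = 62.9%, the multi-step checkout 30/60 = 50.0% → Flow A
Direct: Flow A 9/12 = 75.0%, the multi-step checkout 10/16 = 62.5% → Flow A
Overall: Flow A 108/234 = 46.2%, the multi-step checkout 87/276 = 31.5% → Flow A
Flow A wins overall and in every traffic group — no reversal.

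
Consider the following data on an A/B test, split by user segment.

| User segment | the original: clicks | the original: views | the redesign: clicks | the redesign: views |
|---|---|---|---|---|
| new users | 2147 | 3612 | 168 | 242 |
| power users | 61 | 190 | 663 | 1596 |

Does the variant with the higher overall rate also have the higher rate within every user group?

New users: the original 2147/3612 = 59.4%, the redesign 168/242 = 69.4% → the redesign
Power users: the original 61/190 = 32.1%, the redesign 663/1596 = 41.5% → the redesign
Overall: the original 2208/3802 = 58.1%, the redesign 831/1838 = 45.2% → the original
The redesign wins each user group but the original wins overall — the comparison reverses. The redesign's views skew toward power users, which has a lower base rate.

No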